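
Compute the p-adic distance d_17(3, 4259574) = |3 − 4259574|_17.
d_17(3, 4259574) = 1/1419857

Step 1 — x − y = 3 − 4259574 = -4259571. Step 2 — v_17(-4259571) = 5 (factor: -4259571 = −(17^5 · 3); the sign does not affect v_p). Step 3 — |x − y|_17 = 17^{-5} = 1/1419857.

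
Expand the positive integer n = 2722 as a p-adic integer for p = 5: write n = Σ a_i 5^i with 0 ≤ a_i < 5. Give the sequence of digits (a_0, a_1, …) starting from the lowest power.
(a_0, a_1, …) = (2, 4, 3, 1, 4)

Repeated division by 5 gives the digits low-to-high: 2722 = 2 + 4·5^1 + 3·5^2 + 1·5^3 + 4·5^4. Digit sequence: (2, 4, 3, 1, 4).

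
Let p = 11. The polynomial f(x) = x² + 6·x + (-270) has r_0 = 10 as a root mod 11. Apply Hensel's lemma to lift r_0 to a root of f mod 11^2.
r_1 = 98 (mod 121)

Hensel: r_{i+1} = r_i − f(r_i)·(f′(r_i))^{-1} mod 11^{i+2}, f′(x) = 2x + 6. Iterate:
  r_0 = 10 (mod 11)
  r_1 = 98 (mod 121)
Final: r = 98 satisfies f(r) ≡ 0 mod 11^2.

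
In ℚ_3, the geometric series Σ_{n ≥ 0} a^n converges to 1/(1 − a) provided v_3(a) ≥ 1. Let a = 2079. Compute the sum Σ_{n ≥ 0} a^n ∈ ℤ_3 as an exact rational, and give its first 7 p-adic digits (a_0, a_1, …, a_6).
Σ a^n = 1/(1 − a) = -1/2078;  first 7 digits = (1, 0, 0, 2, 1, 2, 0)

v_3(a) = 3 ≥ 1, so the series converges in ℤ_3 to 1/(1 − a) = 1/(1 − 2079) = -1/2078. Expand this rational in ℤ_3: compute digits iteratively via d_i = x_i mod 3, x_{i+1} = (x_i − d_i)/3. The first 7 digits are (1, 0, 0, 2, 1, 2, 0).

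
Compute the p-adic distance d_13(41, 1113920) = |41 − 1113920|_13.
d_13(41, 1113920) = 1/371293

Step 1 — x − y = 41 − 1113920 = -1113879. Step 2 — v_13(-1113879) = 5 (factor: -1113879 = −(13^5 · 3); the sign does not affect v_p). Step 3 — |x − y|_13 = 13^{-5} = 1/371293.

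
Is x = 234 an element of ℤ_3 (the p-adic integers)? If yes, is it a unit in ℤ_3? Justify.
x ∈ ℤ_3 but not a unit; v_3(x) = 2 > 0

ℤ_3 = {x ∈ ℚ_3 : v_3(x) ≥ 0} and ℤ_3^× = {x ∈ ℤ_3 : v_3(x) = 0}. Here v_3(234) = v_3(num) − v_3(den) = 2; compare against these criteria.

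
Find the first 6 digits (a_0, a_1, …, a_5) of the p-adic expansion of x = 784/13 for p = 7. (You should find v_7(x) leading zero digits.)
(a_0, …, a_5) = (0, 0, 5, 0, 1, 2)

v_7(784/13) = 2, so a_0 = ... = a_1 = 0. Factor out: x = 7^2 · u with u = 16/13 a unit in ℤ_7. Expand u iteratively via a_{v+i} = u_i mod 7, u_{i+1} = (u_i − a_{v+i})/7:
  u_0 = 16/13;  a_2 = 5;  u_1 = (u_0 − 5)/7 = -7/13
  u_1 = -7/13;  a_3 = 0;  u_2 = (u_1 − 0)/7 = -1/13
  u_2 = -1/13;  a_4 = 1;  u_3 = (u_2 − 1)/7 = -2/13
  u_3 = -2/13;  a_5 = 2;  u_4 = (u_3 − 2)/7 = -4/13
Digits: (0, 0, 5, 0, 1, 2).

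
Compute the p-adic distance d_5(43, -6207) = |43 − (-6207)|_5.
d_5(43, -6207) = 1/3125

Step 1 — x − y = 43 − (-6207) = 6250. Step 2 — v_5(6250) = 5 (factor: 6250 = (5^5 · 2); the sign does not affect v_p). Step 3 — |x − y|_5 = 5^{-5} = 1/3125.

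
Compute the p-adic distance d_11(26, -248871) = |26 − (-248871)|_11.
d_11(26, -248871) = 1/14641

Step 1 — x − y = 26 − (-248871) = 248897. Step 2 — v_11(248897) = 4 (factor: 248897 = (11^4 · 17); the sign does not affect v_p). Step 3 — |x − y|_11 = 11^{-4} = 1/14641.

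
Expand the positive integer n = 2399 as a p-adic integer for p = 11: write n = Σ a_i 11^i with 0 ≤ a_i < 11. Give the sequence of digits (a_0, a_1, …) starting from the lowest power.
(a_0, a_1, …) = (1, 9, 8, 1)

Repeated division by 11 gives the digits low-to-high: 2399 = 1 + 9·11^1 + 8·11^2 + 1·11^3. Digit sequence: (1, 9, 8, 1).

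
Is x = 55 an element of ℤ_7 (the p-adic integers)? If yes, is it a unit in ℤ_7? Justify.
x ∈ ℤ_7^× (unit); v_7(x) = 0

ℤ_7 = {x ∈ ℚ_7 : v_7(x) ≥ 0} and ℤ_7^× = {x ∈ ℤ_7 : v_7(x) = 0}. Here v_7(55) = v_7(num) − v_7(den) = 0; compare against these criteria.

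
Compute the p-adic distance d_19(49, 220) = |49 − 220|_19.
d_19(49, 220) = 1/19

Step 1 — x − y = 49 − 220 = -171. Step 2 — v_19(-171) = 1 (factor: -171 = −(19^1 · 9); the sign does not affect v_p). Step 3 — |x − y|_19 = 19^{-1} = 1/19.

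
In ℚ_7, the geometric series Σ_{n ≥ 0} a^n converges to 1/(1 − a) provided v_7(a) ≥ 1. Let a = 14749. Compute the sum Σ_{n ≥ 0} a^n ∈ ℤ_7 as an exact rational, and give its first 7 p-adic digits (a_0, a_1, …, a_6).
Σ a^n = 1/(1 − a) = -1/14748;  first 7 digits = (1, 0, 0, 1, 6, 0, 1)

v_7(a) = 3 ≥ 1, so the series converges in ℤ_7 to 1/(1 − a) = 1/(1 − 14749) = -1/14748. Expand this rational in ℤ_7: compute digits iteratively via d_i = x_i mod 7, x_{i+1} = (x_i − d_i)/7. The first 7 digits are (1, 0, 0, 1, 6, 0, 1).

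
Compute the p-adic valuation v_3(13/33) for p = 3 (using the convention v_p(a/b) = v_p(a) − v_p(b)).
v_3(13/33) = -1

Factor powers of 3 from the numerator and denominator of the reduced fraction: 13 = 3^0 · 13 and 33 = 3^1 · 11. Apply v_p(a/b) = v_p(a) − v_p(b): v_3(13/33) = 0 − 1 = -1.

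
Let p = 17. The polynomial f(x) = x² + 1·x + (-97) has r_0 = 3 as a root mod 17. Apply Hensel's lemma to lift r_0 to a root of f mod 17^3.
r_2 = 1584 (mod 4913)

Hensel: r_{i+1} = r_i − f(r_i)·(f′(r_i))^{-1} mod 17^{i+2}, f′(x) = 2x + 1. Iterate:
  r_0 = 3 (mod 17)
  r_1 = 139 (mod 289)
  r_2 = 1584 (mod 4913)
Final: r = 1584 satisfies f(r) ≡ 0 mod 17^3.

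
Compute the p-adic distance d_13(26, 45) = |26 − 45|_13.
d_13(26, 45) = 1

Step 1 — x − y = 26 − 45 = -19. Step 2 — v_13(-19) = 0 (factor: -19 = −(13^0 · 19); the sign does not affect v_p). Step 3 — |x − y|_13 = 13^{0} = 1.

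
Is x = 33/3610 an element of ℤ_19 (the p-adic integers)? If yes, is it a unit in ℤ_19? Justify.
x ∉ ℤ_19 (v_19(x) = -2 < 0)

ℤ_19 = {x ∈ ℚ_19 : v_19(x) ≥ 0} and ℤ_19^× = {x ∈ ℤ_19 : v_19(x) = 0}. Here v_19(33/3610) = v_19(num) − v_19(den) = -2; compare against these criteria.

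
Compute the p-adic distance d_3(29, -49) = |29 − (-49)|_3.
d_3(29, -49) = 1/3

Step 1 — x − y = 29 − (-49) = 78. Step 2 — v_3(78) = 1 (factor: 78 = (3^1 · 26); the sign does not affect v_p). Step 3 — |x − y|_3 = 3^{-1} = 1/3.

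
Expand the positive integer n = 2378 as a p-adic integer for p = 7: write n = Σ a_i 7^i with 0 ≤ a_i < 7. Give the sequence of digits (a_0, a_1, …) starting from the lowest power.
(a_0, a_1, …) = (5, 3, 6, 6)

Repeated division by 7 gives the digits low-to-high: 2378 = 5 + 3·7^1 + 6·7^2 + 6·7^3. Digit sequence: (5, 3, 6, 6).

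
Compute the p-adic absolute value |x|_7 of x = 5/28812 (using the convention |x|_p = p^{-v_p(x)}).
|5/28812|_7 = 2401

Step 1 — compute v_7(x) by factoring powers of 7 out of the numerator and denominator: v_7(5/28812) = -4. Step 2 — apply |x|_p = p^{-v_p(x)} = 7^{4} = 2401.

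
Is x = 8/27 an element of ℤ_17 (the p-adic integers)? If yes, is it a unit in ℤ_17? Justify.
x ∈ ℤ_17^× (unit); v_17(x) = 0

ℤ_17 = {x ∈ ℚ_17 : v_17(x) ≥ 0} and ℤ_17^× = {x ∈ ℤ_17 : v_17(x) = 0}. Here v_17(8/27) = v_17(num) − v_17(den) = 0; compare against these criteria.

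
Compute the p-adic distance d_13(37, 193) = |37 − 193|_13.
d_13(37, 193) = 1/13

Step 1 — x − y = 37 − 193 = -156. Step 2 — v_13(-156) = 1 (factor: -156 = −(13^1 · 12); the sign does not affect v_p). Step 3 — |x − y|_13 = 13^{-1} = 1/13.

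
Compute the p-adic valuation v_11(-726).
v_11(-726) = 2

v_11(n) is the largest exponent k such that 11^k divides n. Factor out: -726 = -11^2 · 6. (Sign doesn't affect v_p.) So v_11(-726) = 2.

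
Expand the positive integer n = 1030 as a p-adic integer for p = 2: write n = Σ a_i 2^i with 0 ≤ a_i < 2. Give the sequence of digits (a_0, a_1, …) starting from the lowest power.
(a_0, a_1, …) = (0, 1, 1, 0, 0, 0, 0, 0, 0, 0, 1)

Repeated division by 2 gives the digits low-to-high: 1030 = 1·2^1 + 1·2^2 + 1·2^10. Digit sequence: (0, 1, 1, 0, 0, 0, 0, 0, 0, 0, 1).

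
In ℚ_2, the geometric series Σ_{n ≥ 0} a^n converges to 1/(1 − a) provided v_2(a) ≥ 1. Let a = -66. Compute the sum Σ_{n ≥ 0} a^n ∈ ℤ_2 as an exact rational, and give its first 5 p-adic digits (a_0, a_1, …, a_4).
Σ a^n = 1/(1 − a) = 1/67;  first 5 digits = (1, 1, 0, 1, 0)

v_2(a) = 1 ≥ 1, so the series converges in ℤ_2 to 1/(1 − a) = 1/(1 − (-66)) = 1/67. Expand this rational in ℤ_2: compute digits iteratively via d_i = x_i mod 2, x_{i+1} = (x_i − d_i)/2. The first 5 digits are (1, 1, 0, 1, 0).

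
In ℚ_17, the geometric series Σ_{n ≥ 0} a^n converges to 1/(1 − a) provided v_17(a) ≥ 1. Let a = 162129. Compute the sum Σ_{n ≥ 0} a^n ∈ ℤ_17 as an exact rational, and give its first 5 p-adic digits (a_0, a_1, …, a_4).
Σ a^n = 1/(1 − a) = -1/162128;  first 5 digits = (1, 0, 0, 16, 1)

v_17(a) = 3 ≥ 1, so the series converges in ℤ_17 to 1/(1 − a) = 1/(1 − 162129) = -1/162128. Expand this rational in ℤ_17: compute digits iteratively via d_i = x_i mod 17, x_{i+1} = (x_i − d_i)/17. The first 5 digits are (1, 0, 0, 16, 1).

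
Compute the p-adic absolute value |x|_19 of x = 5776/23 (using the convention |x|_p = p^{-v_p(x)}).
|5776/23|_19 = 1/361

Step 1 — compute v_19(x) by factoring powers of 19 out of the numerator and denominator: v_19(5776/23) = 2. Step 2 — apply |x|_p = p^{-v_p(x)} = 19^{-2} = 1/361.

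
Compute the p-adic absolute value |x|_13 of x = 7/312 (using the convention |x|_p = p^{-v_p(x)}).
|7/312|_13 = 13

Step 1 — compute v_13(x) by factoring powers of 13 out of the numerator and denominator: v_13(7/312) = -1. Step 2 — apply |x|_p = p^{-v_p(x)} = 13^{1} = 13.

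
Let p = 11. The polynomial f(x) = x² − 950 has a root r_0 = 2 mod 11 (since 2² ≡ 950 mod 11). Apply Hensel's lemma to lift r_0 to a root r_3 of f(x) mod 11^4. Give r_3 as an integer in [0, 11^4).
r_3 = 2477 (mod 14641)

Hensel's recurrence: r_{i+1} = r_i − f(r_i)·(f′(r_i))^{-1} mod 11^{i+2}, with f′(x) = 2x. Iterate:
  r_0 = 2 (mod 11)
  r_1 = 57 (mod 121)
  r_2 = 1146 (mod 1331)
  r_3 = 2477 (mod 14641)
Final: r_3 = 2477, and one checks f(r_3) ≡ 0 mod 11^4.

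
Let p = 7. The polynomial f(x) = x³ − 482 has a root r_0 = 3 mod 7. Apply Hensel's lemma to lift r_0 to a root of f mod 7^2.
r_1 = 38 (mod 49)

Hensel: r_{i+1} = r_i − f(r_i)/f′(r_i) mod 7^{i+2}, where f′(x) = 3x². Iterate:
  r_0 = 3 (mod 7)
  r_1 = 38 (mod 49)
Final: r = 38 with f(r) ≡ 0 mod 7^2.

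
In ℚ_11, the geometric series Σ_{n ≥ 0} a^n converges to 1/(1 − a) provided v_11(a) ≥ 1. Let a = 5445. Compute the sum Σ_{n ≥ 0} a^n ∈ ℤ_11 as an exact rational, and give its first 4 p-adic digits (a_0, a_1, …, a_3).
Σ a^n = 1/(1 − a) = -1/5444;  first 4 digits = (1, 0, 1, 4)

v_11(a) = 2 ≥ 1, so the series converges in ℤ_11 to 1/(1 − a) = 1/(1 − 5445) = -1/5444. Expand this rational in ℤ_11: compute digits iteratively via d_i = x_i mod 11, x_{i+1} = (x_i − d_i)/11. The first 4 digits are (1, 0, 1, 4).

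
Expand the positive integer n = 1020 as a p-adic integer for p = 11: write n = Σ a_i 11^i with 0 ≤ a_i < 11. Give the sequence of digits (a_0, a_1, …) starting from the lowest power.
(a_0, a_1, …) = (8, 4, 8)

Repeated division by 11 gives the digits low-to-high: 1020 = 8 + 4·11^1 + 8·11^2. Digit sequence: (8, 4, 8).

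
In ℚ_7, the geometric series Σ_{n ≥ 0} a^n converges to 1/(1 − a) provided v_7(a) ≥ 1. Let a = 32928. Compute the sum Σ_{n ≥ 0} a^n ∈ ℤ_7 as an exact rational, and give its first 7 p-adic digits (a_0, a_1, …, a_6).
Σ a^n = 1/(1 − a) = -1/32927;  first 7 digits = (1, 0, 0, 5, 6, 1, 4)

v_7(a) = 3 ≥ 1, so the series converges in ℤ_7 to 1/(1 − a) = 1/(1 − 32928) = -1/32927. Expand this rational in ℤ_7: compute digits iteratively via d_i = x_i mod 7, x_{i+1} = (x_i − d_i)/7. The first 7 digits are (1, 0, 0, 5, 6, 1, 4).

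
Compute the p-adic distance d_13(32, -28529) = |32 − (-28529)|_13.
d_13(32, -28529) = 1/28561

Step 1 — x − y = 32 − (-28529) = 28561. Step 2 — v_13(28561) = 4 (factor: 28561 = (13^4 · 1); the sign does not affect v_p). Step 3 — |x − y|_13 = 13^{-4} = 1/28561.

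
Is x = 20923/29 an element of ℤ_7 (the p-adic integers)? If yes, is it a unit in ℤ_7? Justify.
x ∈ ℤ_7 but not a unit; v_7(x) = 3 > 0

ℤ_7 = {x ∈ ℚ_7 : v_7(x) ≥ 0} and ℤ_7^× = {x ∈ ℤ_7 : v_7(x) = 0}. Here v_7(20923/29) = v_7(num) − v_7(den) = 3; compare against these criteria.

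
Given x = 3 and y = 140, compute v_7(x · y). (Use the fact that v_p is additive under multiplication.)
v_7(420) = 1

v_p(x) = 0 (factor: 3 = 7^0 · 3); v_p(y) = 1 (factor: 140 = 7^1 · 20). Additivity: v_p(xy) = v_p(x) + v_p(y) = 0 + 1 = 1. (Direct check: xy = 420 = 7^1 · (60).)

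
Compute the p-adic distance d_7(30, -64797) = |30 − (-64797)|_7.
d_7(30, -64797) = 1/2401

Step 1 — x − y = 30 − (-64797) = 64827. Step 2 — v_7(64827) = 4 (factor: 64827 = (7^4 · 27); the sign does not affect v_p). Step 3 — |x − y|_7 = 7^{-4} = 1/2401.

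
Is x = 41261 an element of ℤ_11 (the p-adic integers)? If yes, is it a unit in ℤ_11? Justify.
x ∈ ℤ_11 but not a unit; v_11(x) = 3 > 0

ℤ_11 = {x ∈ ℚ_11 : v_11(x) ≥ 0} and ℤ_11^× = {x ∈ ℤ_11 : v_11(x) = 0}. Here v_11(41261) = v_11(num) − v_11(den) = 3; compare against these criteria.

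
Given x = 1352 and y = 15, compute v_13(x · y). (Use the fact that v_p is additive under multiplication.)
v_13(20280) = 2

v_p(x) = 2 (factor: 1352 = 13^2 · 8); v_p(y) = 0 (factor: 15 = 13^0 · 15). Additivity: v_p(xy) = v_p(x) + v_p(y) = 2 + 0 = 2. (Direct check: xy = 20280 = 13^2 · (120).)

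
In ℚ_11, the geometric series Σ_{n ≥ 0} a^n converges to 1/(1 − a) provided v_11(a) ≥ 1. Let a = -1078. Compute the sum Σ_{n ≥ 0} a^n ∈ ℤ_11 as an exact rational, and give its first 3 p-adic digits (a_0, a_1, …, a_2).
Σ a^n = 1/(1 − a) = 1/1079;  first 3 digits = (1, 1, 3)

v_11(a) = 1 ≥ 1, so the series converges in ℤ_11 to 1/(1 − a) = 1/(1 − (-1078)) = 1/1079. Expand this rational in ℤ_11: compute digits iteratively via d_i = x_i mod 11, x_{i+1} = (x_i − d_i)/11. The first 3 digits are (1, 1, 3).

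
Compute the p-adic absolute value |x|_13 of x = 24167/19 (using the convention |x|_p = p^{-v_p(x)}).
|24167/19|_13 = 1/2197

Step 1 — compute v_13(x) by factoring powers of 13 out of the numerator and denominator: v_13(24167/19) = 3. Step 2 — apply |x|_p = p^{-v_p(x)} = 13^{-3} = 1/2197.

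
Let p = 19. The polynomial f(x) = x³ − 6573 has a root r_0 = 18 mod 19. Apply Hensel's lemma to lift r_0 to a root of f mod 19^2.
r_1 = 265 (mod 361)

Hensel: r_{i+1} = r_i − f(r_i)/f′(r_i) mod 19^{i+2}, where f′(x) = 3x². Iterate:
  r_0 = 18 (mod 19)
  r_1 = 265 (mod 361)
Final: r = 265 with f(r) ≡ 0 mod 19^2.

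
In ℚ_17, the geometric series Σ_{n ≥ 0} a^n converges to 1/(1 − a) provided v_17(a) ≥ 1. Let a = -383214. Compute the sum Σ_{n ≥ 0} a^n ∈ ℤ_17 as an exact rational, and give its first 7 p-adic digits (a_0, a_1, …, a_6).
Σ a^n = 1/(1 − a) = 1/383215;  first 7 digits = (1, 0, 0, 7, 12, 16, 14)

v_17(a) = 3 ≥ 1, so the series converges in ℤ_17 to 1/(1 − a) = 1/(1 − (-383214)) = 1/383215. Expand this rational in ℤ_17: compute digits iteratively via d_i = x_i mod 17, x_{i+1} = (x_i − d_i)/17. The first 7 digits are (1, 0, 0, 7, 12, 16, 14).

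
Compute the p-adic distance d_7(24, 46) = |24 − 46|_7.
d_7(24, 46) = 1

Step 1 — x − y = 24 − 46 = -22. Step 2 — v_7(-22) = 0 (factor: -22 = −(7^0 · 22); the sign does not affect v_p). Step 3 — |x − y|_7 = 7^{0} = 1.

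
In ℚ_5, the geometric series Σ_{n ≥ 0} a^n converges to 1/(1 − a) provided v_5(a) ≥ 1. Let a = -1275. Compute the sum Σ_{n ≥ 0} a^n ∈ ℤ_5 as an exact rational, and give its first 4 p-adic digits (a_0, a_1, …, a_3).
Σ a^n = 1/(1 − a) = 1/1276;  first 4 digits = (1, 0, 4, 4)

v_5(a) = 2 ≥ 1, so the series converges in ℤ_5 to 1/(1 − a) = 1/(1 − (-1275)) = 1/1276. Expand this rational in ℤ_5: compute digits iteratively via d_i = x_i mod 5, x_{i+1} = (x_i − d_i)/5. The first 4 digits are (1, 0, 4, 4).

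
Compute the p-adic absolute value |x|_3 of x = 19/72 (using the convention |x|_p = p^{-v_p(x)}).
|19/72|_3 = 9

Step 1 — compute v_3(x) by factoring powers of 3 out of the numerator and denominator: v_3(19/72) = -2. Step 2 — apply |x|_p = p^{-v_p(x)} = 3^{2} = 9.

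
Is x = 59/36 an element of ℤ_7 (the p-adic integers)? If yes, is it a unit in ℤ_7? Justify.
x ∈ ℤ_7^× (unit); v_7(x) = 0

ℤ_7 = {x ∈ ℚ_7 : v_7(x) ≥ 0} and ℤ_7^× = {x ∈ ℤ_7 : v_7(x) = 0}. Here v_7(59/36) = v_7(num) − v_7(den) = 0; compare against these criteria.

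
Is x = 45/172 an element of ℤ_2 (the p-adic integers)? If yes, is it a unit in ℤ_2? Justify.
x ∉ ℤ_2 (v_2(x) = -2 < 0)

ℤ_2 = {x ∈ ℚ_2 : v_2(x) ≥ 0} and ℤ_2^× = {x ∈ ℤ_2 : v_2(x) = 0}. Here v_2(45/172) = v_2(num) − v_2(den) = -2; compare against these criteria.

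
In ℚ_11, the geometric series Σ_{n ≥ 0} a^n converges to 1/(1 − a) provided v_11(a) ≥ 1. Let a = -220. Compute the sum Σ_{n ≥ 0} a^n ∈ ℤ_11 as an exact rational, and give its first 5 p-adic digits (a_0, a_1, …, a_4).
Σ a^n = 1/(1 − a) = 1/221;  first 5 digits = (1, 2, 2, 0, 7)

v_11(a) = 1 ≥ 1, so the series converges in ℤ_11 to 1/(1 − a) = 1/(1 − (-220)) = 1/221. Expand this rational in ℤ_11: compute digits iteratively via d_i = x_i mod 11, x_{i+1} = (x_i − d_i)/11. The first 5 digits are (1, 2, 2, 0, 7).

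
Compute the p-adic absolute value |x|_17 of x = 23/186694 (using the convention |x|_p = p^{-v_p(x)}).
|23/186694|_17 = 4913

Step 1 — compute v_17(x) by factoring powers of 17 out of the numerator and denominator: v_17(23/186694) = -3. Step 2 — apply |x|_p = p^{-v_p(x)} = 17^{3} = 4913.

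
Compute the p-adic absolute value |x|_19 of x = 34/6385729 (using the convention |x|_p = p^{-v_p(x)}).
|34/6385729|_19 = 130321

Step 1 — compute v_19(x) by factoring powers of 19 out of the numerator and denominator: v_19(34/6385729) = -4. Step 2 — apply |x|_p = p^{-v_p(x)} = 19^{4} = 130321.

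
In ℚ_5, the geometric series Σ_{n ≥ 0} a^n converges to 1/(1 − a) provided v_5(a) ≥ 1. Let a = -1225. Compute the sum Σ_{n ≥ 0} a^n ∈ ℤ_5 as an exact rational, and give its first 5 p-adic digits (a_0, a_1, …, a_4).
Σ a^n = 1/(1 − a) = 1/1226;  first 5 digits = (1, 0, 1, 0, 4)

v_5(a) = 2 ≥ 1, so the series converges in ℤ_5 to 1/(1 − a) = 1/(1 − (-1225)) = 1/1226. Expand this rational in ℤ_5: compute digits iteratively via d_i = x_i mod 5, x_{i+1} = (x_i − d_i)/5. The first 5 digits are (1, 0, 1, 0, 4).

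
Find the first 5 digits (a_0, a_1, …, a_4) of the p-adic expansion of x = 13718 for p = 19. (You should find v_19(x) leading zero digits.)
(a_0, …, a_4) = (0, 0, 0, 2, 0)

v_19(13718) = 3, so a_0 = ... = a_2 = 0. Factor out: x = 19^3 · u with u = 2 a unit in ℤ_19. Expand u iteratively via a_{v+i} = u_i mod 19, u_{i+1} = (u_i − a_{v+i})/19:
  u_0 = 2;  a_3 = 2;  u_1 = (u_0 − 2)/19 = 0
  u_1 = 0;  a_4 = 0;  u_2 = (u_1 − 0)/19 = 0
Digits: (0, 0, 0, 2, 0).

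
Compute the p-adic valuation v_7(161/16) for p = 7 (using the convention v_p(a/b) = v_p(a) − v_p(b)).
v_7(161/16) = 1

Factor powers of 7 from the numerator and denominator of the reduced fraction: 161 = 7^1 · 23 and 16 = 7^0 · 16. Apply v_p(a/b) = v_p(a) − v_p(b): v_7(161/16) = 1 − 0 = 1.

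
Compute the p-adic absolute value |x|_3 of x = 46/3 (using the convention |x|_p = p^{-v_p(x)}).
|46/3|_3 = 3

Step 1 — compute v_3(x) by factoring powers of 3 out of the numerator and denominator: v_3(46/3) = -1. Step 2 — apply |x|_p = p^{-v_p(x)} = 3^{1} = 3.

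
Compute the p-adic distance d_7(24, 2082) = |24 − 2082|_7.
d_7(24, 2082) = 1/343

Step 1 — x − y = 24 − 2082 = -2058. Step 2 — v_7(-2058) = 3 (factor: -2058 = −(7^3 · 6); the sign does not affect v_p). Step 3 — |x − y|_7 = 7^{-3} = 1/343.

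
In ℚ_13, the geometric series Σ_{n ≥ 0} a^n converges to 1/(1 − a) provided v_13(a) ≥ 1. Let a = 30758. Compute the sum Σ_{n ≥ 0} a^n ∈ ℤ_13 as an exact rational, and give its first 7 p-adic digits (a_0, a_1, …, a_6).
Σ a^n = 1/(1 − a) = -1/30757;  first 7 digits = (1, 0, 0, 1, 1, 0, 1)

v_13(a) = 3 ≥ 1, so the series converges in ℤ_13 to 1/(1 − a) = 1/(1 − 30758) = -1/30757. Expand this rational in ℤ_13: compute digits iteratively via d_i = x_i mod 13, x_{i+1} = (x_i − d_i)/13. The first 7 digits are (1, 0, 0, 1, 1, 0, 1).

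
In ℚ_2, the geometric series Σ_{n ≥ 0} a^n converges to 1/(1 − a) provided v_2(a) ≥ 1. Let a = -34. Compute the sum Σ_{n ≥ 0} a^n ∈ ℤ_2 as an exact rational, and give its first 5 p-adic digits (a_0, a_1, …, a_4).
Σ a^n = 1/(1 − a) = 1/35;  first 5 digits = (1, 1, 0, 1, 0)

v_2(a) = 1 ≥ 1, so the series converges in ℤ_2 to 1/(1 − a) = 1/(1 − (-34)) = 1/35. Expand this rational in ℤ_2: compute digits iteratively via d_i = x_i mod 2, x_{i+1} = (x_i − d_i)/2. The first 5 digits are (1, 1, 0, 1, 0).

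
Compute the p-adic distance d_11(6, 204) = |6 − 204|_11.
d_11(6, 204) = 1/11

Step 1 — x − y = 6 − 204 = -198. Step 2 — v_11(-198) = 1 (factor: -198 = −(11^1 · 18); the sign does not affect v_p). Step 3 — |x − y|_11 = 11^{-1} = 1/11.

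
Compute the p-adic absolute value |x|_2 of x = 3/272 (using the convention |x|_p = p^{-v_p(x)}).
|3/272|_2 = 16

Step 1 — compute v_2(x) by factoring powers of 2 out of the numerator and denominator: v_2(3/272) = -4. Step 2 — apply |x|_p = p^{-v_p(x)} = 2^{4} = 16.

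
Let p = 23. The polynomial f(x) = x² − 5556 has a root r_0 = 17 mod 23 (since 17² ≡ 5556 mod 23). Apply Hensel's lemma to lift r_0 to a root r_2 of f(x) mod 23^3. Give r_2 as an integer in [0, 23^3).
r_2 = 9056 (mod 12167)

Hensel's recurrence: r_{i+1} = r_i − f(r_i)·(f′(r_i))^{-1} mod 23^{i+2}, with f′(x) = 2x. Iterate:
  r_0 = 17 (mod 23)
  r_1 = 63 (mod 529)
  r_2 = 9056 (mod 12167)
Final: r_2 = 9056, and one checks f(r_2) ≡ 0 mod 23^3.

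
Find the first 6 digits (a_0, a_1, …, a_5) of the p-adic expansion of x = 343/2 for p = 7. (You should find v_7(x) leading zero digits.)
(a_0, …, a_5) = (0, 0, 0, 4, 3, 3)

v_7(343/2) = 3, so a_0 = ... = a_2 = 0. Factor out: x = 7^3 · u with u = 1/2 a unit in ℤ_7. Expand u iteratively via a_{v+i} = u_i mod 7, u_{i+1} = (u_i − a_{v+i})/7:
  u_0 = 1/2;  a_3 = 4;  u_1 = (u_0 − 4)/7 = -1/2
  u_1 = -1/2;  a_4 = 3;  u_2 = (u_1 − 3)/7 = -1/2
  u_2 = -1/2;  a_5 = 3;  u_3 = (u_2 − 3)/7 = -1/2
Digits: (0, 0, 0, 4, 3, 3).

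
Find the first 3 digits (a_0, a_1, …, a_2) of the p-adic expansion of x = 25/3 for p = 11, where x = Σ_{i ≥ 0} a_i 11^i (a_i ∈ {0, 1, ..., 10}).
(a_0, …, a_2) = (1, 8, 3)

v_11(25/3) = 0 (numerator and denominator both coprime to 11), so x ∈ ℤ_11^×. Compute digits iteratively via a_i = x_i mod 11, x_{i+1} = (x_i − a_i)/11, with x_0 = x:
  x_0 = 25/3;  a_0 = 1;  x_1 = (x_0 − 1)/11 = 2/3
  x_1 = 2/3;  a_1 = 8;  x_2 = (x_1 − 8)/11 = -2/3
  x_2 = -2/3;  a_2 = 3;  x_3 = (x_2 − 3)/11 = -1/3
Digits: (1, 8, 3).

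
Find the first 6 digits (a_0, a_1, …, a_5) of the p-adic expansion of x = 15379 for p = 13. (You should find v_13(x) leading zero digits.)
(a_0, …, a_5) = (0, 0, 0, 7, 0, 0)

v_13(15379) = 3, so a_0 = ... = a_2 = 0. Factor out: x = 13^3 · u with u = 7 a unit in ℤ_13. Expand u iteratively via a_{v+i} = u_i mod 13, u_{i+1} = (u_i − a_{v+i})/13:
  u_0 = 7;  a_3 = 7;  u_1 = (u_0 − 7)/13 = 0
  u_1 = 0;  a_4 = 0;  u_2 = (u_1 − 0)/13 = 0
  u_2 = 0;  a_5 = 0;  u_3 = (u_2 − 0)/13 = 0
Digits: (0, 0, 0, 7, 0, 0).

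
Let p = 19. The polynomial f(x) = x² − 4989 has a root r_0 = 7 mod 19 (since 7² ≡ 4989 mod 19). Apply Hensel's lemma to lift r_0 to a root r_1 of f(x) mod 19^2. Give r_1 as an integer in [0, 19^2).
r_1 = 102 (mod 361)

Hensel's recurrence: r_{i+1} = r_i − f(r_i)·(f′(r_i))^{-1} mod 19^{i+2}, with f′(x) = 2x. Iterate:
  r_0 = 7 (mod 19)
  r_1 = 102 (mod 361)
Final: r_1 = 102, and one checks f(r_1) ≡ 0 mod 19^2.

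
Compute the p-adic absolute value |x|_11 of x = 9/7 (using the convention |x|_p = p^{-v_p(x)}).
|9/7|_11 = 1

Step 1 — compute v_11(x) by factoring powers of 11 out of the numerator and denominator: v_11(9/7) = 0. Step 2 — apply |x|_p = p^{-v_p(x)} = 11^{0} = 1.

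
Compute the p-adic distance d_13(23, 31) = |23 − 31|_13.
d_13(23, 31) = 1

Step 1 — x − y = 23 − 31 = -8. Step 2 — v_13(-8) = 0 (factor: -8 = −(13^0 · 8); the sign does not affect v_p). Step 3 — |x − y|_13 = 13^{0} = 1.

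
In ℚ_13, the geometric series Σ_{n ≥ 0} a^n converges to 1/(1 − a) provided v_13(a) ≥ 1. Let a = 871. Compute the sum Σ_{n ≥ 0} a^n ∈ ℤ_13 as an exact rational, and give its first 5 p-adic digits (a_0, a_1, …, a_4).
Σ a^n = 1/(1 − a) = -1/870;  first 5 digits = (1, 2, 9, 2, 12)

v_13(a) = 1 ≥ 1, so the series converges in ℤ_13 to 1/(1 − a) = 1/(1 − 871) = -1/870. Expand this rational in ℤ_13: compute digits iteratively via d_i = x_i mod 13, x_{i+1} = (x_i − d_i)/13. The first 5 digits are (1, 2, 9, 2, 12).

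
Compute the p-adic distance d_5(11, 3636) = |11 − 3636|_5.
d_5(11, 3636) = 1/125

Step 1 — x − y = 11 − 3636 = -3625. Step 2 — v_5(-3625) = 3 (factor: -3625 = −(5^3 · 29); the sign does not affect v_p). Step 3 — |x − y|_5 = 5^{-3} = 1/125.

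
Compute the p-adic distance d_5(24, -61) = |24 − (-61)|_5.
d_5(24, -61) = 1/5

Step 1 — x − y = 24 − (-61) = 85. Step 2 — v_5(85) = 1 (factor: 85 = (5^1 · 17); the sign does not affect v_p). Step 3 — |x − y|_5 = 5^{-1} = 1/5.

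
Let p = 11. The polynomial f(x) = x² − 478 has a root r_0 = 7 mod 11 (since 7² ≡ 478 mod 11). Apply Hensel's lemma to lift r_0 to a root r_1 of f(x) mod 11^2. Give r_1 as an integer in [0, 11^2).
r_1 = 29 (mod 121)

Hensel's recurrence: r_{i+1} = r_i − f(r_i)·(f′(r_i))^{-1} mod 11^{i+2}, with f′(x) = 2x. Iterate:
  r_0 = 7 (mod 11)
  r_1 = 29 (mod 121)
Final: r_1 = 29, and one checks f(r_1) ≡ 0 mod 11^2.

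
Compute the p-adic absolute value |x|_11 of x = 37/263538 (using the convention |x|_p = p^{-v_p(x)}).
|37/263538|_11 = 14641

Step 1 — compute v_11(x) by factoring powers of 11 out of the numerator and denominator: v_11(37/263538) = -4. Step 2 — apply |x|_p = p^{-v_p(x)} = 11^{4} = 14641.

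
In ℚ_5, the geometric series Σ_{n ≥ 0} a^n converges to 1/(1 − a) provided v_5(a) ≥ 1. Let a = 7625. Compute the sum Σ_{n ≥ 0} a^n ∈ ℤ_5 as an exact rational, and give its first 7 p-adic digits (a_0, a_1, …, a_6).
Σ a^n = 1/(1 − a) = -1/7624;  first 7 digits = (1, 0, 0, 1, 2, 2, 1)

v_5(a) = 3 ≥ 1, so the series converges in ℤ_5 to 1/(1 − a) = 1/(1 − 7625) = -1/7624. Expand this rational in ℤ_5: compute digits iteratively via d_i = x_i mod 5, x_{i+1} = (x_i − d_i)/5. The first 7 digits are (1, 0, 0, 1, 2, 2, 1).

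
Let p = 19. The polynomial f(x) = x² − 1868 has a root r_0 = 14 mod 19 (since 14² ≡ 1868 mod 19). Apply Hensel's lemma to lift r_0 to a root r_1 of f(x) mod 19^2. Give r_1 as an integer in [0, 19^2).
r_1 = 280 (mod 361)

Hensel's recurrence: r_{i+1} = r_i − f(r_i)·(f′(r_i))^{-1} mod 19^{i+2}, with f′(x) = 2x. Iterate:
  r_0 = 14 (mod 19)
  r_1 = 280 (mod 361)
Final: r_1 = 280, and one checks f(r_1) ≡ 0 mod 19^2.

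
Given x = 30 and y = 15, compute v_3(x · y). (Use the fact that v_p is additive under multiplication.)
v_3(450) = 2

v_p(x) = 1 (factor: 30 = 3^1 · 10); v_p(y) = 1 (factor: 15 = 3^1 · 5). Additivity: v_p(xy) = v_p(x) + v_p(y) = 1 + 1 = 2. (Direct check: xy = 450 = 3^2 · (50).)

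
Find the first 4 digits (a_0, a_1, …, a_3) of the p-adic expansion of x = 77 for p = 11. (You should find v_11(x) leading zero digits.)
(a_0, …, a_3) = (0, 7, 0, 0)

v_11(77) = 1, so a_0 = ... = a_0 = 0. Factor out: x = 11^1 · u with u = 7 a unit in ℤ_11. Expand u iteratively via a_{v+i} = u_i mod 11, u_{i+1} = (u_i − a_{v+i})/11:
  u_0 = 7;  a_1 = 7;  u_1 = (u_0 − 7)/11 = 0
  u_1 = 0;  a_2 = 0;  u_2 = (u_1 − 0)/11 = 0
  u_2 = 0;  a_3 = 0;  u_3 = (u_2 − 0)/11 = 0
Digits: (0, 7, 0, 0).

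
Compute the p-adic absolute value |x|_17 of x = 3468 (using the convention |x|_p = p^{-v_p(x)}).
|3468|_17 = 1/289

Step 1 — compute v_17(x) by factoring powers of 17 out of the numerator and denominator: v_17(3468) = 2. Step 2 — apply |x|_p = p^{-v_p(x)} = 17^{-2} = 1/289.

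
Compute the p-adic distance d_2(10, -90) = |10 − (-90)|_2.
d_2(10, -90) = 1/4

Step 1 — x − y = 10 − (-90) = 100. Step 2 — v_2(100) = 2 (factor: 100 = (2^2 · 25); the sign does not affect v_p). Step 3 — |x − y|_2 = 2^{-2} = 1/4.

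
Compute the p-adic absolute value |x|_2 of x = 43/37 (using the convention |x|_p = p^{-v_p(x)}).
|43/37|_2 = 1

Step 1 — compute v_2(x) by factoring powers of 2 out of the numerator and denominator: v_2(43/37) = 0. Step 2 — apply |x|_p = p^{-v_p(x)} = 2^{0} = 1.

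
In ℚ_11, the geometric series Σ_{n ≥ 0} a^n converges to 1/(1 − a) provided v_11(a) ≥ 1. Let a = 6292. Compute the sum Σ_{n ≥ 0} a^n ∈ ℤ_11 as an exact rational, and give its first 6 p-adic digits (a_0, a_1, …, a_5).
Σ a^n = 1/(1 − a) = -1/6291;  first 6 digits = (1, 0, 8, 4, 9, 3)

v_11(a) = 2 ≥ 1, so the series converges in ℤ_11 to 1/(1 − a) = 1/(1 − 6292) = -1/6291. Expand this rational in ℤ_11: compute digits iteratively via d_i = x_i mod 11, x_{i+1} = (x_i − d_i)/11. The first 6 digits are (1, 0, 8, 4, 9, 3).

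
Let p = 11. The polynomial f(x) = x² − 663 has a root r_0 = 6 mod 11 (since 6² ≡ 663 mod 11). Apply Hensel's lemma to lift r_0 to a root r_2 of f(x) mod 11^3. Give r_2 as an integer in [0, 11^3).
r_2 = 1238 (mod 1331)

Hensel's recurrence: r_{i+1} = r_i − f(r_i)·(f′(r_i))^{-1} mod 11^{i+2}, with f′(x) = 2x. Iterate:
  r_0 = 6 (mod 11)
  r_1 = 28 (mod 121)
  r_2 = 1238 (mod 1331)
Final: r_2 = 1238, and one checks f(r_2) ≡ 0 mod 11^3.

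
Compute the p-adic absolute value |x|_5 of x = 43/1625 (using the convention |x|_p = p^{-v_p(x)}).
|43/1625|_5 = 125

Step 1 — compute v_5(x) by factoring powers of 5 out of the numerator and denominator: v_5(43/1625) = -3. Step 2 — apply |x|_p = p^{-v_p(x)} = 5^{3} = 125.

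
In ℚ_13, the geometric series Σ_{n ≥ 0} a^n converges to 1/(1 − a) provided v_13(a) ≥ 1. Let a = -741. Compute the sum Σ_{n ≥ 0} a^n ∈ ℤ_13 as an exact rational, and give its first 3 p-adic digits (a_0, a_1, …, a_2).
Σ a^n = 1/(1 − a) = 1/742;  first 3 digits = (1, 8, 7)

v_13(a) = 1 ≥ 1, so the series converges in ℤ_13 to 1/(1 − a) = 1/(1 − (-741)) = 1/742. Expand this rational in ℤ_13: compute digits iteratively via d_i = x_i mod 13, x_{i+1} = (x_i − d_i)/13. The first 3 digits are (1, 8, 7).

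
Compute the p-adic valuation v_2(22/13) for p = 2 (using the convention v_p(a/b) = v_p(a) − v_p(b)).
v_2(22/13) = 1

Factor powers of 2 from the numerator and denominator of the reduced fraction: 22 = 2^1 · 11 and 13 = 2^0 · 13. Apply v_p(a/b) = v_p(a) − v_p(b): v_2(22/13) = 1 − 0 = 1.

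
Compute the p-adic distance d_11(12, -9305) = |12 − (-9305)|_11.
d_11(12, -9305) = 1/1331

Step 1 — x − y = 12 − (-9305) = 9317. Step 2 — v_11(9317) = 3 (factor: 9317 = (11^3 · 7); the sign does not affect v_p). Step 3 — |x − y|_11 = 11^{-3} = 1/1331.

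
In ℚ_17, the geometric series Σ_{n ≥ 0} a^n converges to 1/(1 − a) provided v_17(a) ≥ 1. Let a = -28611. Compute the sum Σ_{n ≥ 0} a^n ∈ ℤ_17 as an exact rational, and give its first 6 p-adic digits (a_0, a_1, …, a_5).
Σ a^n = 1/(1 − a) = 1/28612;  first 6 digits = (1, 0, 3, 11, 8, 15)

v_17(a) = 2 ≥ 1, so the series converges in ℤ_17 to 1/(1 − a) = 1/(1 − (-28611)) = 1/28612. Expand this rational in ℤ_17: compute digits iteratively via d_i = x_i mod 17, x_{i+1} = (x_i − d_i)/17. The first 6 digits are (1, 0, 3, 11, 8, 15).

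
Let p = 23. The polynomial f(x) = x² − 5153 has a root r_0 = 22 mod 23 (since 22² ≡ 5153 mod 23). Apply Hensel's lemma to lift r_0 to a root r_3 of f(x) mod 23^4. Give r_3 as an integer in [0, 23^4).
r_3 = 261394 (mod 279841)

Hensel's recurrence: r_{i+1} = r_i − f(r_i)·(f′(r_i))^{-1} mod 23^{i+2}, with f′(x) = 2x. Iterate:
  r_0 = 22 (mod 23)
  r_1 = 68 (mod 529)
  r_2 = 5887 (mod 12167)
  r_3 = 261394 (mod 279841)
Final: r_3 = 261394, and one checks f(r_3) ≡ 0 mod 23^4.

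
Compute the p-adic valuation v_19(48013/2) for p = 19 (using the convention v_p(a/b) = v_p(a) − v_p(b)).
v_19(48013/2) = 3

Factor powers of 19 from the numerator and denominator of the reduced fraction: 48013 = 19^3 · 7 and 2 = 19^0 · 2. Apply v_p(a/b) = v_p(a) − v_p(b): v_19(48013/2) = 3 − 0 = 3.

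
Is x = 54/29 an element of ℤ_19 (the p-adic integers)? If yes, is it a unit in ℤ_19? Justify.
x ∈ ℤ_19^× (unit); v_19(x) = 0

ℤ_19 = {x ∈ ℚ_19 : v_19(x) ≥ 0} and ℤ_19^× = {x ∈ ℤ_19 : v_19(x) = 0}. Here v_19(54/29) = v_19(num) − v_19(den) = 0; compare against these criteria.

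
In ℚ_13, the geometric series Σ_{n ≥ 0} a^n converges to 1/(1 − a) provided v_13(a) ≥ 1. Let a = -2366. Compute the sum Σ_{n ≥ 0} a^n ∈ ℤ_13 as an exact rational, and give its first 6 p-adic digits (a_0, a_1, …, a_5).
Σ a^n = 1/(1 − a) = 1/2367;  first 6 digits = (1, 0, 12, 11, 0, 2)

v_13(a) = 2 ≥ 1, so the series converges in ℤ_13 to 1/(1 − a) = 1/(1 − (-2366)) = 1/2367. Expand this rational in ℤ_13: compute digits iteratively via d_i = x_i mod 13, x_{i+1} = (x_i − d_i)/13. The first 6 digits are (1, 0, 12, 11, 0, 2).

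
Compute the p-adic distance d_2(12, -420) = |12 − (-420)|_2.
d_2(12, -420) = 1/16

Step 1 — x − y = 12 − (-420) = 432. Step 2 — v_2(432) = 4 (factor: 432 = (2^4 · 27); the sign does not affect v_p). Step 3 — |x − y|_2 = 2^{-4} = 1/16.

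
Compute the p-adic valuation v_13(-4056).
v_13(-4056) = 2

v_13(n) is the largest exponent k such that 13^k divides n. Factor out: -4056 = -13^2 · 24. (Sign doesn't affect v_p.) So v_13(-4056) = 2.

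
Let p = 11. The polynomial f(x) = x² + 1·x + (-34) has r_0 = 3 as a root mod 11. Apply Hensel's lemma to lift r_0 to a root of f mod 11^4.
r_3 = 905 (mod 14641)

Hensel: r_{i+1} = r_i − f(r_i)·(f′(r_i))^{-1} mod 11^{i+2}, f′(x) = 2x + 1. Iterate:
  r_0 = 3 (mod 11)
  r_1 = 58 (mod 121)
  r_2 = 905 (mod 1331)
  r_3 = 905 (mod 14641)
Final: r = 905 satisfies f(r) ≡ 0 mod 11^4.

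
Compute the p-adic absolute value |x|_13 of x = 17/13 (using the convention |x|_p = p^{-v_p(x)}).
|17/13|_13 = 13

Step 1 — compute v_13(x) by factoring powers of 13 out of the numerator and denominator: v_13(17/13) = -1. Step 2 — apply |x|_p = p^{-v_p(x)} = 13^{1} = 13.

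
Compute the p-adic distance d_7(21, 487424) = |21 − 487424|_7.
d_7(21, 487424) = 1/16807

Step 1 — x − y = 21 − 487424 = -487403. Step 2 — v_7(-487403) = 5 (factor: -487403 = −(7^5 · 29); the sign does not affect v_p). Step 3 — |x − y|_7 = 7^{-5} = 1/16807.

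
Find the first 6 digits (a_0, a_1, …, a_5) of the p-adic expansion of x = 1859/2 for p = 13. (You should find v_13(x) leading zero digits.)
(a_0, …, a_5) = (0, 0, 12, 6, 6, 6)

v_13(1859/2) = 2, so a_0 = ... = a_1 = 0. Factor out: x = 13^2 · u with u = 11/2 a unit in ℤ_13. Expand u iteratively via a_{v+i} = u_i mod 13, u_{i+1} = (u_i − a_{v+i})/13:
  u_0 = 11/2;  a_2 = 12;  u_1 = (u_0 − 12)/13 = -1/2
  u_1 = -1/2;  a_3 = 6;  u_2 = (u_1 − 6)/13 = -1/2
  u_2 = -1/2;  a_4 = 6;  u_3 = (u_2 − 6)/13 = -1/2
  u_3 = -1/2;  a_5 = 6;  u_4 = (u_3 − 6)/13 = -1/2
Digits: (0, 0, 12, 6, 6, 6).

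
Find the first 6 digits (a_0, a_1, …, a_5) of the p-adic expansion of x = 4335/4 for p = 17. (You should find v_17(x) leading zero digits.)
(a_0, …, a_5) = (0, 0, 8, 4, 4, 4)

v_17(4335/4) = 2, so a_0 = ... = a_1 = 0. Factor out: x = 17^2 · u with u = 15/4 a unit in ℤ_17. Expand u iteratively via a_{v+i} = u_i mod 17, u_{i+1} = (u_i − a_{v+i})/17:
  u_0 = 15/4;  a_2 = 8;  u_1 = (u_0 − 8)/17 = -1/4
  u_1 = -1/4;  a_3 = 4;  u_2 = (u_1 − 4)/17 = -1/4
  u_2 = -1/4;  a_4 = 4;  u_3 = (u_2 − 4)/17 = -1/4
  u_3 = -1/4;  a_5 = 4;  u_4 = (u_3 − 4)/17 = -1/4
Digits: (0, 0, 8, 4, 4, 4).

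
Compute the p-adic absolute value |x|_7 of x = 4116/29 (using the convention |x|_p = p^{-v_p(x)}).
|4116/29|_7 = 1/343

Step 1 — compute v_7(x) by factoring powers of 7 out of the numerator and denominator: v_7(4116/29) = 3. Step 2 — apply |x|_p = p^{-v_p(x)} = 7^{-3} = 1/343.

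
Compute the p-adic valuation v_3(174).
v_3(174) = 1

v_3(n) is the largest exponent k such that 3^k divides n. Factor out: 174 = 3^1 · 58. (Sign doesn't affect v_p.) So v_3(174) = 1.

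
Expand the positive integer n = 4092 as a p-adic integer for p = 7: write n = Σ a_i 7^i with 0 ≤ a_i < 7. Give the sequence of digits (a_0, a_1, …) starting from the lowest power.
(a_0, a_1, …) = (4, 3, 6, 4, 1)

Repeated division by 7 gives the digits low-to-high: 4092 = 4 + 3·7^1 + 6·7^2 + 4·7^3 + 1·7^4. Digit sequence: (4, 3, 6, 4, 1).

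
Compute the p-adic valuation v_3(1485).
v_3(1485) = 3

v_3(n) is the largest exponent k such that 3^k divides n. Factor out: 1485 = 3^3 · 55. (Sign doesn't affect v_p.) So v_3(1485) = 3.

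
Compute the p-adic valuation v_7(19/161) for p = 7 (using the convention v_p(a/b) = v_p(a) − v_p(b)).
v_7(19/161) = -1

Factor powers of 7 from the numerator and denominator of the reduced fraction: 19 = 7^0 · 19 and 161 = 7^1 · 23. Apply v_p(a/b) = v_p(a) − v_p(b): v_7(19/161) = 0 − 1 = -1.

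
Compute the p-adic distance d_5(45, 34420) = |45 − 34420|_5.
d_5(45, 34420) = 1/3125

Step 1 — x − y = 45 − 34420 = -34375. Step 2 — v_5(-34375) = 5 (factor: -34375 = −(5^5 · 11); the sign does not affect v_p). Step 3 — |x − y|_5 = 5^{-5} = 1/3125.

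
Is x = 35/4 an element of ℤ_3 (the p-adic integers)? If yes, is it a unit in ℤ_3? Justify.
x ∈ ℤ_3^× (unit); v_3(x) = 0

ℤ_3 = {x ∈ ℚ_3 : v_3(x) ≥ 0} and ℤ_3^× = {x ∈ ℤ_3 : v_3(x) = 0}. Here v_3(35/4) = v_3(num) − v_3(den) = 0; compare against these criteria.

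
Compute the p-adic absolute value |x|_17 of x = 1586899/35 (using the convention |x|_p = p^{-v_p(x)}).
|1586899/35|_17 = 1/83521

Step 1 — compute v_17(x) by factoring powers of 17 out of the numerator and denominator: v_17(1586899/35) = 4. Step 2 — apply |x|_p = p^{-v_p(x)} = 17^{-4} = 1/83521.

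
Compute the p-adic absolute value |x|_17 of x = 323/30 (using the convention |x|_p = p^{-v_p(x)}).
|323/30|_17 = 1/17

Step 1 — compute v_17(x) by factoring powers of 17 out of the numerator and denominator: v_17(323/30) = 1. Step 2 — apply |x|_p = p^{-v_p(x)} = 17^{-1} = 1/17.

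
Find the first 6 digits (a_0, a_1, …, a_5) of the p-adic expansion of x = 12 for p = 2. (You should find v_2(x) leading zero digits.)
(a_0, …, a_5) = (0, 0, 1, 1, 0, 0)

v_2(12) = 2, so a_0 = ... = a_1 = 0. Factor out: x = 2^2 · u with u = 3 a unit in ℤ_2. Expand u iteratively via a_{v+i} = u_i mod 2, u_{i+1} = (u_i − a_{v+i})/2:
  u_0 = 3;  a_2 = 1;  u_1 = (u_0 − 1)/2 = 1
  u_1 = 1;  a_3 = 1;  u_2 = (u_1 − 1)/2 = 0
  u_2 = 0;  a_4 = 0;  u_3 = (u_2 − 0)/2 = 0
  u_3 = 0;  a_5 = 0;  u_4 = (u_3 − 0)/2 = 0
Digits: (0, 0, 1, 1, 0, 0).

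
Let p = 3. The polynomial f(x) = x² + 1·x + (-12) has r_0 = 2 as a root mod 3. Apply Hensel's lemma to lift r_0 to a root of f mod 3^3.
r_2 = 23 (mod 27)

Hensel: r_{i+1} = r_i − f(r_i)·(f′(r_i))^{-1} mod 3^{i+2}, f′(x) = 2x + 1. Iterate:
  r_0 = 2 (mod 3)
  r_1 = 5 (mod 9)
  r_2 = 23 (mod 27)
Final: r = 23 satisfies f(r) ≡ 0 mod 3^3.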